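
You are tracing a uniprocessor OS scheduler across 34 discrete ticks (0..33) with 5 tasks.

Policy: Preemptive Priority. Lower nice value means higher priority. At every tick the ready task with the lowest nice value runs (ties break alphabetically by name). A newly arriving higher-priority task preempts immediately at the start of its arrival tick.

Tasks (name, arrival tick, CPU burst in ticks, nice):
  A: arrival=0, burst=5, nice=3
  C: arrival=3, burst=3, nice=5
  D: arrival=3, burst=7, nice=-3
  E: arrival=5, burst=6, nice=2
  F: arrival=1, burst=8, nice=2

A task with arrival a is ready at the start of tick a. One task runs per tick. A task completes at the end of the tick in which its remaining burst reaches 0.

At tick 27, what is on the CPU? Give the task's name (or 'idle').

running at tick 27 = C

t=0: ready={A} → run A
t=1: ready={A,F} → run F
t=2: ready={A,F} → run F
t=3: ready={A,C,D,F} → run D
t=4: ready={A,C,D,F} → run D
t=5: ready={A,C,D,E,F} → run D
t=6: ready={A,C,D,E,F} → run D
t=7: ready={A,C,D,E,F} → run D
t=8: ready={A,C,D,E,F} → run D
t=9: ready={A,C,D,E,F} → run D
t=10: ready={A,C,E,F} → run E
t=11: ready={A,C,E,F} → run E
t=12: ready={A,C,E,F} → run E
t=13: ready={A,C,E,F} → run E
t=14: ready={A,C,E,F} → run E
t=15: ready={A,C,E,F} → run E
t=16: ready={A,C,F} → run F
t=17: ready={A,C,F} → run F
t=18: ready={A,C,F} → run F
t=19: ready={A,C,F} → run F
t=20: ready={A,C,F} → run F
t=21: ready={A,C,F} → run F
t=22: ready={A,C} → run A
t=23: ready={A,C} → run A
t=24: ready={A,C} → run A
t=25: ready={A,C} → run A
t=26: ready={C} → run C
t=27: ready={C} → run C
t=28: ready={C} → run C
t=29: (idle)
t=30: (idle)
t=31: (idle)
t=32: (idle)
t=33: (idle)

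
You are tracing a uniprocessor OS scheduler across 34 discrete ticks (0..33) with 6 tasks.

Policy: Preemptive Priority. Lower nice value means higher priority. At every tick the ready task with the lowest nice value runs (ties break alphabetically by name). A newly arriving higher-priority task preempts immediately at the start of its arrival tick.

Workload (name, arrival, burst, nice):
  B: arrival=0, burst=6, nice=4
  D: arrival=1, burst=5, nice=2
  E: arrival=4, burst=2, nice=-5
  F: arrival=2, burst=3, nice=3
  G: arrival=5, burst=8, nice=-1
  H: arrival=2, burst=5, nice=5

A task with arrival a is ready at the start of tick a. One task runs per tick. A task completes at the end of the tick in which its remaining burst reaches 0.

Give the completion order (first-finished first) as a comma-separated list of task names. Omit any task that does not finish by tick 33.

completion order = E, G, D, F, B, H

t=0: ready={B} → run B
t=1: ready={B,D} → run D
t=2: ready={B,D,F,H} → run D
t=3: ready={B,D,F,H} → run D
t=4: ready={B,D,E,F,H} → run E
t=5: ready={B,D,E,F,G,H} → run E
t=6: ready={B,D,F,G,H} → run G
t=7: ready={B,D,F,G,H} → run G
t=8: ready={B,D,F,G,H} → run G
t=9: ready={B,D,F,G,H} → run G
t=10: ready={B,D,F,G,H} → run G
t=11: ready={B,D,F,G,H} → run G
t=12: ready={B,D,F,G,H} → run G
t=13: ready={B,D,F,G,H} → run G
t=14: ready={B,D,F,H} → run D
t=15: ready={B,D,F,H} → run D
t=16: ready={B,F,H} → run F
t=17: ready={B,F,H} → run F
t=18: ready={B,F,H} → run F
t=19: ready={B,H} → run B
t=20: ready={B,H} → run B
t=21: ready={B,H} → run B
t=22: ready={B,H} → run B
t=23: ready={B,H} → run B
t=24: ready={H} → run H
t=25: ready={H} → run H
t=26: ready={H} → run H
t=27: ready={H} → run H
t=28: ready={H} → run H
t=29: (idle)
t=30: (idle)
t=31: (idle)
t=32: (idle)
t=33: (idle)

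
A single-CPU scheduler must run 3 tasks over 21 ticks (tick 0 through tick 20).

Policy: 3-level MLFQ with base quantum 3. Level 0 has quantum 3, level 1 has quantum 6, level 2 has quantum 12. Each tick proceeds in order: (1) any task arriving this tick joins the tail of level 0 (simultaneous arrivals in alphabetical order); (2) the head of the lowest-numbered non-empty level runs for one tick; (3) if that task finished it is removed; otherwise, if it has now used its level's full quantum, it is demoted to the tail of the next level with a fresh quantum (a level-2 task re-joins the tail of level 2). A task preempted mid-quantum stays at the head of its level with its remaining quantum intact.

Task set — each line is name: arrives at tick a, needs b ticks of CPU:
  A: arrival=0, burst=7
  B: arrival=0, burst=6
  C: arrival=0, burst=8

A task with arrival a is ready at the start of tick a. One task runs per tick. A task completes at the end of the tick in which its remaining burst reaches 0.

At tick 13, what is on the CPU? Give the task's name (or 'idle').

running at tick 13 = B

t=0: L0/L1/L2 = ABC/-/- → run A
t=1: L0/L1/L2 = ABC/-/- → run A
t=2: L0/L1/L2 = ABC/-/- → run A
t=3: L0/L1/L2 = BC/A/- → run B
t=4: L0/L1/L2 = BC/A/- → run B
t=5: L0/L1/L2 = BC/A/- → run B
t=6: L0/L1/L2 = C/AB/- → run C
t=7: L0/L1/L2 = C/AB/- → run C
t=8: L0/L1/L2 = C/AB/- → run C
t=9: L0/L1/L2 = -/ABC/- → run A
t=10: L0/L1/L2 = -/ABC/- → run A
t=11: L0/L1/L2 = -/ABC/- → run A
t=12: L0/L1/L2 = -/ABC/- → run A
t=13: L0/L1/L2 = -/BC/- → run B
t=14: L0/L1/L2 = -/BC/- → run B
t=15: L0/L1/L2 = -/BC/- → run B
t=16: L0/L1/L2 = -/C/- → run C
t=17: L0/L1/L2 = -/C/- → run C
t=18: L0/L1/L2 = -/C/- → run C
t=19: L0/L1/L2 = -/C/- → run C
t=20: L0/L1/L2 = -/C/- → run C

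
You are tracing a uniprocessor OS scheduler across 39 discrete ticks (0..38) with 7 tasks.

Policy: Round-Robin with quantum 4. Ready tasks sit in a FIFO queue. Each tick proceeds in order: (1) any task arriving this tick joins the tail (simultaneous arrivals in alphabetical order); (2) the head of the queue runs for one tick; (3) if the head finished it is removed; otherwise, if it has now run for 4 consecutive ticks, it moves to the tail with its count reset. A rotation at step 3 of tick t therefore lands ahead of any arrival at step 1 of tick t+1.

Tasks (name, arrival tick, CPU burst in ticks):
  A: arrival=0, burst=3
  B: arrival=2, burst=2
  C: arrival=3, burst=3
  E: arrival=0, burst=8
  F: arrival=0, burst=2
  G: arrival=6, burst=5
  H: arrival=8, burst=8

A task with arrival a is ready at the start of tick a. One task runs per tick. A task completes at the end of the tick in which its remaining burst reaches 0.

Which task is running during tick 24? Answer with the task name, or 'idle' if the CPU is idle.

t=0: queue=[A,E,F] q_used=0 → run A
t=1: queue=[A,E,F] q_used=1 → run A
t=2: queue=[A,E,F,B] q_used=2 → run A
t=3: queue=[E,F,B,C] q_used=0 → run E
t=4: queue=[E,F,B,C] q_used=1 → run E
t=5: queue=[E,F,B,C] q_used=2 → run E
t=6: queue=[E,F,B,C,G] q_used=3 → run E
t=7: queue=[F,B,C,G,E] q_used=0 → run F
t=8: queue=[F,B,C,G,E,H] q_used=1 → run F
t=9: queue=[B,C,G,E,H] q_used=0 → run B
t=10: queue=[B,C,G,E,H] q_used=1 → run B
t=11: queue=[C,G,E,H] q_used=0 → run C
t=12: queue=[C,G,E,H] q_used=1 → run C
t=13: queue=[C,G,E,H] q_used=2 → run C
t=14: queue=[G,E,H] q_used=0 → run G
t=15: queue=[G,E,H] q_used=1 → run G
t=16: queue=[G,E,H] q_used=2 → run G
t=17: queue=[G,E,H] q_used=3 → run G
t=18: queue=[E,H,G] q_used=0 → run E
t=19: queue=[E,H,G] q_used=1 → run E
t=20: queue=[E,H,G] q_used=2 → run E
t=21: queue=[E,H,G] q_used=3 → run E
t=22: queue=[H,G] q_used=0 → run H
t=23: queue=[H,G] q_used=1 → run H
t=24: queue=[H,G] q_used=2 → run H
t=25: queue=[H,G] q_used=3 → run H
t=26: queue=[G,H] q_used=0 → run G
t=27: queue=[H] q_used=0 → run H
t=28: queue=[H] q_used=1 → run H
t=29: queue=[H] q_used=2 → run H
t=30: queue=[H] q_used=3 → run H
t=31: (idle)
t=32: (idle)
t=33: (idle)
t=34: (idle)
t=35: (idle)
t=36: (idle)
t=37: (idle)
t=38: (idle)

running at tick 24 = H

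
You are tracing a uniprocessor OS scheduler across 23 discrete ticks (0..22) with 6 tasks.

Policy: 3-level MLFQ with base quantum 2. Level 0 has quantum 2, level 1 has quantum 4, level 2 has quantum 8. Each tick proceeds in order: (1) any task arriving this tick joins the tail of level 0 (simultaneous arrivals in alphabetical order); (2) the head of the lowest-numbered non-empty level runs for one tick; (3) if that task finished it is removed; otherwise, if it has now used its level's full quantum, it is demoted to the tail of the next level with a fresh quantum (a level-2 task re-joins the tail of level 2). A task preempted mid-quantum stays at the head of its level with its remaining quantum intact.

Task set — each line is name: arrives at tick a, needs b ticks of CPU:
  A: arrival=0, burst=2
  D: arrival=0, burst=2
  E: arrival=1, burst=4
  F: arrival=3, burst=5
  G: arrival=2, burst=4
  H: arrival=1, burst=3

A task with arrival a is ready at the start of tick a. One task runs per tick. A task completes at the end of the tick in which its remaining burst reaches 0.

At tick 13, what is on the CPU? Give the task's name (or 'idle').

running at tick 13 = E

t=0: L0/L1/L2 = AD/-/- → run A
t=1: L0/L1/L2 = ADEH/-/- → run A
t=2: L0/L1/L2 = DEHG/-/- → run D
t=3: L0/L1/L2 = DEHGF/-/- → run D
t=4: L0/L1/L2 = EHGF/-/- → run E
t=5: L0/L1/L2 = EHGF/-/- → run E
t=6: L0/L1/L2 = HGF/E/- → run H
t=7: L0/L1/L2 = HGF/E/- → run H
t=8: L0/L1/L2 = GF/EH/- → run G
t=9: L0/L1/L2 = GF/EH/- → run G
t=10: L0/L1/L2 = F/EHG/- → run F
t=11: L0/L1/L2 = F/EHG/- → run F
t=12: L0/L1/L2 = -/EHGF/- → run E
t=13: L0/L1/L2 = -/EHGF/- → run E
t=14: L0/L1/L2 = -/HGF/- → run H
t=15: L0/L1/L2 = -/GF/- → run G
t=16: L0/L1/L2 = -/GF/- → run G
t=17: L0/L1/L2 = -/F/- → run F
t=18: L0/L1/L2 = -/F/- → run F
t=19: L0/L1/L2 = -/F/- → run F
t=20: (idle)
t=21: (idle)
t=22: (idle)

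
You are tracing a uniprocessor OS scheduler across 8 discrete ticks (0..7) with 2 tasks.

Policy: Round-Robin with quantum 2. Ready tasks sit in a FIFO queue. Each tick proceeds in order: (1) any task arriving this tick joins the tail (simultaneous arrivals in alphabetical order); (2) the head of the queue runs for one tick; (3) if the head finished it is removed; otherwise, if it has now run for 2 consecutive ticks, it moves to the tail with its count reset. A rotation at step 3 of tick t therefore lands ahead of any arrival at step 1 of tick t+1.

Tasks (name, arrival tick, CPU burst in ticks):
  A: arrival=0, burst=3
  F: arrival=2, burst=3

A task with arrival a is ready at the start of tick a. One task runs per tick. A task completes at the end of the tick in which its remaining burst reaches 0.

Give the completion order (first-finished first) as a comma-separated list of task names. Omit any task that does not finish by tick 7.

t=0: queue=[A] q_used=0 → run A
t=1: queue=[A] q_used=1 → run A
t=2: queue=[A,F] q_used=0 → run A
t=3: queue=[F] q_used=0 → run F
t=4: queue=[F] q_used=1 → run F
t=5: queue=[F] q_used=0 → run F
t=6: (idle)
t=7: (idle)

completion order = A, F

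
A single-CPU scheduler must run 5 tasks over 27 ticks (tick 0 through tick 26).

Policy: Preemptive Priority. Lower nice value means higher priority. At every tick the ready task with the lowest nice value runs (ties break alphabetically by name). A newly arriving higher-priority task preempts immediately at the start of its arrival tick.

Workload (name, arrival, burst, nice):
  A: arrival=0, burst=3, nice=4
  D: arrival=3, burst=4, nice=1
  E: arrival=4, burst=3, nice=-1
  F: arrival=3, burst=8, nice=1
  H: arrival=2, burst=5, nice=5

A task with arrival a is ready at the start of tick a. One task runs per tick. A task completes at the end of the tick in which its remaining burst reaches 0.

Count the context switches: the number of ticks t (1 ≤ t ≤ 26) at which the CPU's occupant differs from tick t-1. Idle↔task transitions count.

t=0: ready={A} → run A
t=1: ready={A} → run A
t=2: ready={A,H} → run A
t=3: ready={D,F,H} → run D
t=4: ready={D,E,F,H} → run E
t=5: ready={D,E,F,H} → run E
t=6: ready={D,E,F,H} → run E
t=7: ready={D,F,H} → run D
t=8: ready={D,F,H} → run D
t=9: ready={D,F,H} → run D
t=10: ready={F,H} → run F
t=11: ready={F,H} → run F
t=12: ready={F,H} → run F
t=13: ready={F,H} → run F
t=14: ready={F,H} → run F
t=15: ready={F,H} → run F
t=16: ready={F,H} → run F
t=17: ready={F,H} → run F
t=18: ready={H} → run H
t=19: ready={H} → run H
t=20: ready={H} → run H
t=21: ready={H} → run H
t=22: ready={H} → run H
t=23: (idle)
t=24: (idle)
t=25: (idle)
t=26: (idle)

context switches = 6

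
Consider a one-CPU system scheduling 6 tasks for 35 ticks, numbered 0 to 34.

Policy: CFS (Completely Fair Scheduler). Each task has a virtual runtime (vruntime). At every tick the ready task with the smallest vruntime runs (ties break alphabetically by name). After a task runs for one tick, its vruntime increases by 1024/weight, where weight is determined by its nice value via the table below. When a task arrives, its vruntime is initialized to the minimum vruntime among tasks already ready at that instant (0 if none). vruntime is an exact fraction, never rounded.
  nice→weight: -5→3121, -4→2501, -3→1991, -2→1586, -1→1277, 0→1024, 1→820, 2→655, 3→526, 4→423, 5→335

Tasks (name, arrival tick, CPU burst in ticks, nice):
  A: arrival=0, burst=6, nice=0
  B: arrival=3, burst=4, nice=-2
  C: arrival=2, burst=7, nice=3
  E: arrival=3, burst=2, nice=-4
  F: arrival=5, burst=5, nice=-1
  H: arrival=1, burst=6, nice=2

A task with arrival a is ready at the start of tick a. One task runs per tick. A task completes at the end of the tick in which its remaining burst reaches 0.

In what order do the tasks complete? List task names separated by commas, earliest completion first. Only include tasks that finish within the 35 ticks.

completion order = E, B, F, A, H, C

t=0: vr[A=0] → run A
t=1: vr[A=1 H=1] → run A
t=2: vr[A=2 C=1 H=1] → run C
t=3: vr[A=2 B=1 C=775/263 E=1 H=1] → run B
t=4: vr[A=2 B=1305/793 C=775/263 E=1 H=1] → run E
t=5: vr[A=2 B=1305/793 C=775/263 E=3525/2501 F=1 H=1] → run F
t=6: vr[A=2 B=1305/793 C=775/263 E=3525/2501 F=2301/1277 H=1] → run H
t=7: vr[A=2 B=1305/793 C=775/263 E=3525/2501 F=2301/1277 H=1679/655] → run E
t=8: vr[A=2 B=1305/793 C=775/263 F=2301/1277 H=1679/655] → run B
t=9: vr[A=2 B=1817/793 C=775/263 F=2301/1277 H=1679/655] → run F
t=10: vr[A=2 B=1817/793 C=775/263 F=3325/1277 H=1679/655] → run A
t=11: vr[A=3 B=1817/793 C=775/263 F=3325/1277 H=1679/655] → run B
t=12: vr[A=3 B=2329/793 C=775/263 F=3325/1277 H=1679/655] → run H
t=13: vr[A=3 B=2329/793 C=775/263 F=3325/1277 H=2703/655] → run F
t=14: vr[A=3 B=2329/793 C=775/263 F=4349/1277 H=2703/655] → run B
t=15: vr[A=3 C=775/263 F=4349/1277 H=2703/655] → run C
t=16: vr[A=3 C=1287/263 F=4349/1277 H=2703/655] → run A
t=17: vr[A=4 C=1287/263 F=4349/1277 H=2703/655] → run F
t=18: vr[A=4 C=1287/263 F=5373/1277 H=2703/655] → run A
t=19: vr[A=5 C=1287/263 F=5373/1277 H=2703/655] → run H
t=20: vr[A=5 C=1287/263 F=5373/1277 H=3727/655] → run F
t=21: vr[A=5 C=1287/263 H=3727/655] → run C
t=22: vr[A=5 C=1799/263 H=3727/655] → run A
t=23: vr[C=1799/263 H=3727/655] → run H
t=24: vr[C=1799/263 H=4751/655] → run C
t=25: vr[C=2311/263 H=4751/655] → run H
t=26: vr[C=2311/263 H=1155/131] → run C
t=27: vr[C=2823/263 H=1155/131] → run H
t=28: vr[C=2823/263] → run C
t=29: vr[C=3335/263] → run C
t=30: (idle)
t=31: (idle)
t=32: (idle)
t=33: (idle)
t=34: (idle)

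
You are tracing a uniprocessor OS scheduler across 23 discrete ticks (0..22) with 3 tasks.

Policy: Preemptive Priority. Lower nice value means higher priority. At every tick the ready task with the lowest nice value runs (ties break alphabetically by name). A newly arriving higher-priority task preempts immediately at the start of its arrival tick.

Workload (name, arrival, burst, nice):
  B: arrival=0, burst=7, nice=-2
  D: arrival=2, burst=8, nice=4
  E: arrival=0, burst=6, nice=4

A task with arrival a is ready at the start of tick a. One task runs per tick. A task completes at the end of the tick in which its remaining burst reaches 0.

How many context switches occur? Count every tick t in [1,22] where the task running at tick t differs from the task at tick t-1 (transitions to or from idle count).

context switches = 3

t=0: ready={B,E} → run B
t=1: ready={B,E} → run B
t=2: ready={B,D,E} → run B
t=3: ready={B,D,E} → run B
t=4: ready={B,D,E} → run B
t=5: ready={B,D,E} → run B
t=6: ready={B,D,E} → run B
t=7: ready={D,E} → run D
t=8: ready={D,E} → run D
t=9: ready={D,E} → run D
t=10: ready={D,E} → run D
t=11: ready={D,E} → run D
t=12: ready={D,E} → run D
t=13: ready={D,E} → run D
t=14: ready={D,E} → run D
t=15: ready={E} → run E
t=16: ready={E} → run E
t=17: ready={E} → run E
t=18: ready={E} → run E
t=19: ready={E} → run E
t=20: ready={E} → run E
t=21: (idle)
t=22: (idle)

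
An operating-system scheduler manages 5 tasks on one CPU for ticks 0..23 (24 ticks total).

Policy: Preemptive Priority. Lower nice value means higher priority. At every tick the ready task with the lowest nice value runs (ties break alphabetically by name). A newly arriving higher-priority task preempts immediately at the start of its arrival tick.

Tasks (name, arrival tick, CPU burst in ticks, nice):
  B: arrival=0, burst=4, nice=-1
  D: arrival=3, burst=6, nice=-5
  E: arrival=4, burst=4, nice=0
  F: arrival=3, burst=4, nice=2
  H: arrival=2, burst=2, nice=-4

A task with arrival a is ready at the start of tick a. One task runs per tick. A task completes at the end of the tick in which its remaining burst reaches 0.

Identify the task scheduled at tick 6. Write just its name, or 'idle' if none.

t=0: ready={B} → run B
t=1: ready={B} → run B
t=2: ready={B,H} → run H
t=3: ready={B,D,F,H} → run D
t=4: ready={B,D,E,F,H} → run D
t=5: ready={B,D,E,F,H} → run D
t=6: ready={B,D,E,F,H} → run D
t=7: ready={B,D,E,F,H} → run D
t=8: ready={B,D,E,F,H} → run D
t=9: ready={B,E,F,H} → run H
t=10: ready={B,E,F} → run B
t=11: ready={B,E,F} → run B
t=12: ready={E,F} → run E
t=13: ready={E,F} → run E
t=14: ready={E,F} → run E
t=15: ready={E,F} → run E
t=16: ready={F} → run F
t=17: ready={F} → run F
t=18: ready={F} → run F
t=19: ready={F} → run F
t=20: (idle)
t=21: (idle)
t=22: (idle)
t=23: (idle)

running at tick 6 = D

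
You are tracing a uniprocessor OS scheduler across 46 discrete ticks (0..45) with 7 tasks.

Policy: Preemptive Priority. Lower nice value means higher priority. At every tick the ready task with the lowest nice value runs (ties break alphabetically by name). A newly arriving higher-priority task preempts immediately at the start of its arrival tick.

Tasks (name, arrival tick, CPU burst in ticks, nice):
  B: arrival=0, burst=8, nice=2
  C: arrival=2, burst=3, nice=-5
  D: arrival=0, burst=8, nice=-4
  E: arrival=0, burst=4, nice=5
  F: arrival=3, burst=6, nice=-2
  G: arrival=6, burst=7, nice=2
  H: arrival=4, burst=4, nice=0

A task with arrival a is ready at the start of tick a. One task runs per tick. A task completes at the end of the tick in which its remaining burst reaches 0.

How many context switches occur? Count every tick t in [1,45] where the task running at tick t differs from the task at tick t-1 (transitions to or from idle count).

context switches = 8

t=0: ready={B,D,E} → run D
t=1: ready={B,D,E} → run D
t=2: ready={B,C,D,E} → run C
t=3: ready={B,C,D,E,F} → run C
t=4: ready={B,C,D,E,F,H} → run C
t=5: ready={B,D,E,F,H} → run D
t=6: ready={B,D,E,F,G,H} → run D
t=7: ready={B,D,E,F,G,H} → run D
t=8: ready={B,D,E,F,G,H} → run D
t=9: ready={B,D,E,F,G,H} → run D
t=10: ready={B,D,E,F,G,H} → run D
t=11: ready={B,E,F,G,H} → run F
t=12: ready={B,E,F,G,H} → run F
t=13: ready={B,E,F,G,H} → run F
t=14: ready={B,E,F,G,H} → run F
t=15: ready={B,E,F,G,H} → run F
t=16: ready={B,E,F,G,H} → run F
t=17: ready={B,E,G,H} → run H
t=18: ready={B,E,G,H} → run H
t=19: ready={B,E,G,H} → run H
t=20: ready={B,E,G,H} → run H
t=21: ready={B,E,G} → run B
t=22: ready={B,E,G} → run B
t=23: ready={B,E,G} → run B
t=24: ready={B,E,G} → run B
t=25: ready={B,E,G} → run B
t=26: ready={B,E,G} → run B
t=27: ready={B,E,G} → run B
t=28: ready={B,E,G} → run B
t=29: ready={E,G} → run G
t=30: ready={E,G} → run G
t=31: ready={E,G} → run G
t=32: ready={E,G} → run G
t=33: ready={E,G} → run G
t=34: ready={E,G} → run G
t=35: ready={E,G} → run G
t=36: ready={E} → run E
t=37: ready={E} → run E
t=38: ready={E} → run E
t=39: ready={E} → run E
t=40: (idle)
t=41: (idle)
t=42: (idle)
t=43: (idle)
t=44: (idle)
t=45: (idle)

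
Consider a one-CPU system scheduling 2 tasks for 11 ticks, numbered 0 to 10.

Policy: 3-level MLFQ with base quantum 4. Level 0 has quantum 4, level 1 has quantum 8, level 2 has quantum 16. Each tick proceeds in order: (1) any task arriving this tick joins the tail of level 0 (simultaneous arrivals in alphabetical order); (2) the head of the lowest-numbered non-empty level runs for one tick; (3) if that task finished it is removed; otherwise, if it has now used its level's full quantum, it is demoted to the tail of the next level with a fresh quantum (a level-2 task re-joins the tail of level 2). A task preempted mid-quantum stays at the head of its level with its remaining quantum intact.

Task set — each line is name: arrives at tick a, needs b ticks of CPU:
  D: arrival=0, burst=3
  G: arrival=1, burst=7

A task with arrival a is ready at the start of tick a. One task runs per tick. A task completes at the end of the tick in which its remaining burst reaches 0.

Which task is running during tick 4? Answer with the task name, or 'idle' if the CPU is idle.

t=0: L0/L1/L2 = D/-/- → run D
t=1: L0/L1/L2 = DG/-/- → run D
t=2: L0/L1/L2 = DG/-/- → run D
t=3: L0/L1/L2 = G/-/- → run G
t=4: L0/L1/L2 = G/-/- → run G
t=5: L0/L1/L2 = G/-/- → run G
t=6: L0/L1/L2 = G/-/- → run G
t=7: L0/L1/L2 = -/G/- → run G
t=8: L0/L1/L2 = -/G/- → run G
t=9: L0/L1/L2 = -/G/- → run G
t=10: (idle)

running at tick 4 = G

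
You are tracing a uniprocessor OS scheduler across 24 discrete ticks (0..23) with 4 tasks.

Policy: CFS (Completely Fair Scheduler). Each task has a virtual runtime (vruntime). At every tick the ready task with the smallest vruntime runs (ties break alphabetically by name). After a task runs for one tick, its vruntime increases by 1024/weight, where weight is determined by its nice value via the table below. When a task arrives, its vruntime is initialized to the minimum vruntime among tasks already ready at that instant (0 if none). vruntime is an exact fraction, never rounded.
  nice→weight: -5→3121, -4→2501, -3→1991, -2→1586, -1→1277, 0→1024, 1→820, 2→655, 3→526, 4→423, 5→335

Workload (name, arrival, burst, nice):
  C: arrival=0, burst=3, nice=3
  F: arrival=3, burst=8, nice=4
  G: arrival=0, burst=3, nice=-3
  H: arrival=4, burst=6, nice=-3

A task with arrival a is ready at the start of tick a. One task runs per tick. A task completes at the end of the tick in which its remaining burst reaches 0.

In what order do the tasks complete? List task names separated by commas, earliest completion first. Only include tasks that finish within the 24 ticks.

t=0: vr[C=0 G=0] → run C
t=1: vr[C=512/263 G=0] → run G
t=2: vr[C=512/263 G=1024/1991] → run G
t=3: vr[C=512/263 F=2048/1991 G=2048/1991] → run F
t=4: vr[C=512/263 F=2905088/842193 G=2048/1991 H=2048/1991] → run G
t=5: vr[C=512/263 F=2905088/842193 H=2048/1991] → run H
t=6: vr[C=512/263 F=2905088/842193 H=3072/1991] → run H
t=7: vr[C=512/263 F=2905088/842193 H=4096/1991] → run C
t=8: vr[C=1024/263 F=2905088/842193 H=4096/1991] → run H
t=9: vr[C=1024/263 F=2905088/842193 H=5120/1991] → run H
t=10: vr[C=1024/263 F=2905088/842193 H=6144/1991] → run H
t=11: vr[C=1024/263 F=2905088/842193 H=7168/1991] → run F
t=12: vr[C=1024/263 F=4943872/842193 H=7168/1991] → run H
t=13: vr[C=1024/263 F=4943872/842193] → run C
t=14: vr[F=4943872/842193] → run F
t=15: vr[F=2327552/280731] → run F
t=16: vr[F=9021440/842193] → run F
t=17: vr[F=11060224/842193] → run F
t=18: vr[F=4366336/280731] → run F
t=19: vr[F=15137792/842193] → run F
t=20: (idle)
t=21: (idle)
t=22: (idle)
t=23: (idle)

completion order = G, H, C, F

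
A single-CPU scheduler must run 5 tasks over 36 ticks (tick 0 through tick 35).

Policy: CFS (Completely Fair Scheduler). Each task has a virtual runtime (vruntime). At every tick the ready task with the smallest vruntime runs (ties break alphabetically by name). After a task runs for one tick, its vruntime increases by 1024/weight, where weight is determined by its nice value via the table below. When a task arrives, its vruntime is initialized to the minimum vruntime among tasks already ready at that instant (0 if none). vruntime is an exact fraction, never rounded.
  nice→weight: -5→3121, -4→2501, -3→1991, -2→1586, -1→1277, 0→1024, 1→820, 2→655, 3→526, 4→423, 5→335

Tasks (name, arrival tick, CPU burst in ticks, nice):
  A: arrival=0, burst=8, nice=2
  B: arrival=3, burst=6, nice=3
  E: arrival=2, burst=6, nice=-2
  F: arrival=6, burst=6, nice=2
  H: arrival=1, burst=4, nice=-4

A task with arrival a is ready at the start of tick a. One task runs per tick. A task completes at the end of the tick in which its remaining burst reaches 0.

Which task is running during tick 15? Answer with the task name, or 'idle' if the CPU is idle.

t=0: vr[A=0] → run A
t=1: vr[A=1024/655 H=1024/655] → run A
t=2: vr[A=2048/655 E=1024/655 H=1024/655] → run E
t=3: vr[A=2048/655 B=1024/655 E=1147392/519415 H=1024/655] → run B
t=4: vr[A=2048/655 B=604672/172265 E=1147392/519415 H=1024/655] → run H
t=5: vr[A=2048/655 B=604672/172265 E=1147392/519415 H=3231744/1638155] → run H
t=6: vr[A=2048/655 B=604672/172265 E=1147392/519415 F=1147392/519415 H=3902464/1638155] → run E
t=7: vr[A=2048/655 B=604672/172265 E=1482752/519415 F=1147392/519415 H=3902464/1638155] → run F
t=8: vr[A=2048/655 B=604672/172265 E=1482752/519415 F=1959424/519415 H=3902464/1638155] → run H
t=9: vr[A=2048/655 B=604672/172265 E=1482752/519415 F=1959424/519415 H=4573184/1638155] → run H
t=10: vr[A=2048/655 B=604672/172265 E=1482752/519415 F=1959424/519415] → run E
t=11: vr[A=2048/655 B=604672/172265 E=1818112/519415 F=1959424/519415] → run A
t=12: vr[A=3072/655 B=604672/172265 E=1818112/519415 F=1959424/519415] → run E
t=13: vr[A=3072/655 B=604672/172265 E=2153472/519415 F=1959424/519415] → run B
t=14: vr[A=3072/655 B=940032/172265 E=2153472/519415 F=1959424/519415] → run F
t=15: vr[A=3072/655 B=940032/172265 E=2153472/519415 F=2771456/519415] → run E
t=16: vr[A=3072/655 B=940032/172265 E=2488832/519415 F=2771456/519415] → run A
t=17: vr[A=4096/655 B=940032/172265 E=2488832/519415 F=2771456/519415] → run E
t=18: vr[A=4096/655 B=940032/172265 F=2771456/519415] → run F
t=19: vr[A=4096/655 B=940032/172265 F=3583488/519415] → run B
t=20: vr[A=4096/655 B=1275392/172265 F=3583488/519415] → run A
t=21: vr[A=1024/131 B=1275392/172265 F=3583488/519415] → run F
t=22: vr[A=1024/131 B=1275392/172265 F=879104/103883] → run B
t=23: vr[A=1024/131 B=1610752/172265 F=879104/103883] → run A
t=24: vr[A=6144/655 B=1610752/172265 F=879104/103883] → run F
t=25: vr[A=6144/655 B=1610752/172265 F=5207552/519415] → run B
t=26: vr[A=6144/655 B=1946112/172265 F=5207552/519415] → run A
t=27: vr[A=7168/655 B=1946112/172265 F=5207552/519415] → run F
t=28: vr[A=7168/655 B=1946112/172265] → run A
t=29: vr[B=1946112/172265] → run B
t=30: (idle)
t=31: (idle)
t=32: (idle)
t=33: (idle)
t=34: (idle)
t=35: (idle)

running at tick 15 = E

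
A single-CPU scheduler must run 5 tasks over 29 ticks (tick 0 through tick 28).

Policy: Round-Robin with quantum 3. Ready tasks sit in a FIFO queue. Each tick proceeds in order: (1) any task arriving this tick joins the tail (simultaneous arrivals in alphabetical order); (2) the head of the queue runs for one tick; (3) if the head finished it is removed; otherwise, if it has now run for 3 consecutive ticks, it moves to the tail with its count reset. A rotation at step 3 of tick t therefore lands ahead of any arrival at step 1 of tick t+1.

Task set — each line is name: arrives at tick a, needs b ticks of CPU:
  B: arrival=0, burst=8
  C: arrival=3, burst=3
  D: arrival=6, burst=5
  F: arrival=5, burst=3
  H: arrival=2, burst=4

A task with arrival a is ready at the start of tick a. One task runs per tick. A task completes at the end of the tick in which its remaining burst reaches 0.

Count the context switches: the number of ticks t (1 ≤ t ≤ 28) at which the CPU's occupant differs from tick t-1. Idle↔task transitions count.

context switches = 9

t=0: queue=[B] q_used=0 → run B
t=1: queue=[B] q_used=1 → run B
t=2: queue=[B,H] q_used=2 → run B
t=3: queue=[H,B,C] q_used=0 → run H
t=4: queue=[H,B,C] q_used=1 → run H
t=5: queue=[H,B,C,F] q_used=2 → run H
t=6: queue=[B,C,F,H,D] q_used=0 → run B
t=7: queue=[B,C,F,H,D] q_used=1 → run B
t=8: queue=[B,C,F,H,D] q_used=2 → run B
t=9: queue=[C,F,H,D,B] q_used=0 → run C
t=10: queue=[C,F,H,D,B] q_used=1 → run C
t=11: queue=[C,F,H,D,B] q_used=2 → run C
t=12: queue=[F,H,D,B] q_used=0 → run F
t=13: queue=[F,H,D,B] q_used=1 → run F
t=14: queue=[F,H,D,B] q_used=2 → run F
t=15: queue=[H,D,B] q_used=0 → run H
t=16: queue=[D,B] q_used=0 → run D
t=17: queue=[D,B] q_used=1 → run D
t=18: queue=[D,B] q_used=2 → run D
t=19: queue=[B,D] q_used=0 → run B
t=20: queue=[B,D] q_used=1 → run B
t=21: queue=[D] q_used=0 → run D
t=22: queue=[D] q_used=1 → run D
t=23: (idle)
t=24: (idle)
t=25: (idle)
t=26: (idle)
t=27: (idle)
t=28: (idle)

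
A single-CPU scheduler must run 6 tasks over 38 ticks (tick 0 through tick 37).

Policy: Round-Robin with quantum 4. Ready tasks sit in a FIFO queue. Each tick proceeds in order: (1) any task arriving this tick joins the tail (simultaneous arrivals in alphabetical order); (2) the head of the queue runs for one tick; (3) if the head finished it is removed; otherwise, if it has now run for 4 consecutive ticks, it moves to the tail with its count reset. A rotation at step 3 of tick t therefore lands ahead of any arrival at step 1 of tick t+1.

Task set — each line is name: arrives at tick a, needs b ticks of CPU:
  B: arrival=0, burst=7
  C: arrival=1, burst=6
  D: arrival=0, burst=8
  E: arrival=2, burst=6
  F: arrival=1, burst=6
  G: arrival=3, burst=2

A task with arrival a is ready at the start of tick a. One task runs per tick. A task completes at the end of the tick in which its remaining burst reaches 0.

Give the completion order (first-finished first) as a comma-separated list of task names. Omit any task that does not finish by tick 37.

completion order = G, B, D, C, F, E

t=0: queue=[B,D] q_used=0 → run B
t=1: queue=[B,D,C,F] q_used=1 → run B
t=2: queue=[B,D,C,F,E] q_used=2 → run B
t=3: queue=[B,D,C,F,E,G] q_used=3 → run B
t=4: queue=[D,C,F,E,G,B] q_used=0 → run D
t=5: queue=[D,C,F,E,G,B] q_used=1 → run D
t=6: queue=[D,C,F,E,G,B] q_used=2 → run D
t=7: queue=[D,C,F,E,G,B] q_used=3 → run D
t=8: queue=[C,F,E,G,B,D] q_used=0 → run C
t=9: queue=[C,F,E,G,B,D] q_used=1 → run C
t=10: queue=[C,F,E,G,B,D] q_used=2 → run C
t=11: queue=[C,F,E,G,B,D] q_used=3 → run C
t=12: queue=[F,E,G,B,D,C] q_used=0 → run F
t=13: queue=[F,E,G,B,D,C] q_used=1 → run F
t=14: queue=[F,E,G,B,D,C] q_used=2 → run F
t=15: queue=[F,E,G,B,D,C] q_used=3 → run F
t=16: queue=[E,G,B,D,C,F] q_used=0 → run E
t=17: queue=[E,G,B,D,C,F] q_used=1 → run E
t=18: queue=[E,G,B,D,C,F] q_used=2 → run E
t=19: queue=[E,G,B,D,C,F] q_used=3 → run E
t=20: queue=[G,B,D,C,F,E] q_used=0 → run G
t=21: queue=[G,B,D,C,F,E] q_used=1 → run G
t=22: queue=[B,D,C,F,E] q_used=0 → run B
t=23: queue=[B,D,C,F,E] q_used=1 → run B
t=24: queue=[B,D,C,F,E] q_used=2 → run B
t=25: queue=[D,C,F,E] q_used=0 → run D
t=26: queue=[D,C,F,E] q_used=1 → run D
t=27: queue=[D,C,F,E] q_used=2 → run D
t=28: queue=[D,C,F,E] q_used=3 → run D
t=29: queue=[C,F,E] q_used=0 → run C
t=30: queue=[C,F,E] q_used=1 → run C
t=31: queue=[F,E] q_used=0 → run F
t=32: queue=[F,E] q_used=1 → run F
t=33: queue=[E] q_used=0 → run E
t=34: queue=[E] q_used=1 → run E
t=35: (idle)
t=36: (idle)
t=37: (idle)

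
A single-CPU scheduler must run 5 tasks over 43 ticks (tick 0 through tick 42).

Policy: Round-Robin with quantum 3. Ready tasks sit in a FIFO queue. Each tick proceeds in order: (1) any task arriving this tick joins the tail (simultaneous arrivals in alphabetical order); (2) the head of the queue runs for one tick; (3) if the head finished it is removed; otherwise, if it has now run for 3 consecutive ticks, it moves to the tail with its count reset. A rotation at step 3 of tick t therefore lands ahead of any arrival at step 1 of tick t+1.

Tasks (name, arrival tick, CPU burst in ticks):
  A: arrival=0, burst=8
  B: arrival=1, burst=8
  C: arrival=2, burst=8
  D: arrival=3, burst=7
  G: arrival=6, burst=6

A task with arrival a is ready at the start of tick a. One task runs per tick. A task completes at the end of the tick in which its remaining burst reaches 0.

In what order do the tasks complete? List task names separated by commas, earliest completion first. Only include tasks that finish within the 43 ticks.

completion order = A, B, G, C, D

t=0: queue=[A] q_used=0 → run A
t=1: queue=[A,B] q_used=1 → run A
t=2: queue=[A,B,C] q_used=2 → run A
t=3: queue=[B,C,A,D] q_used=0 → run B
t=4: queue=[B,C,A,D] q_used=1 → run B
t=5: queue=[B,C,A,D] q_used=2 → run B
t=6: queue=[C,A,D,B,G] q_used=0 → run C
t=7: queue=[C,A,D,B,G] q_used=1 → run C
t=8: queue=[C,A,D,B,G] q_used=2 → run C
t=9: queue=[A,D,B,G,C] q_used=0 → run A
t=10: queue=[A,D,B,G,C] q_used=1 → run A
t=11: queue=[A,D,B,G,C] q_used=2 → run A
t=12: queue=[D,B,G,C,A] q_used=0 → run D
t=13: queue=[D,B,G,C,A] q_used=1 → run D
t=14: queue=[D,B,G,C,A] q_used=2 → run D
t=15: queue=[B,G,C,A,D] q_used=0 → run B
t=16: queue=[B,G,C,A,D] q_used=1 → run B
t=17: queue=[B,G,C,A,D] q_used=2 → run B
t=18: queue=[G,C,A,D,B] q_used=0 → run G
t=19: queue=[G,C,A,D,B] q_used=1 → run G
t=20: queue=[G,C,A,D,B] q_used=2 → run G
t=21: queue=[C,A,D,B,G] q_used=0 → run C
t=22: queue=[C,A,D,B,G] q_used=1 → run C
t=23: queue=[C,A,D,B,G] q_used=2 → run C
t=24: queue=[A,D,B,G,C] q_used=0 → run A
t=25: queue=[A,D,B,G,C] q_used=1 → run A
t=26: queue=[D,B,G,C] q_used=0 → run D
t=27: queue=[D,B,G,C] q_used=1 → run D
t=28: queue=[D,B,G,C] q_used=2 → run D
t=29: queue=[B,G,C,D] q_used=0 → run B
t=30: queue=[B,G,C,D] q_used=1 → run B
t=31: queue=[G,C,D] q_used=0 → run G
t=32: queue=[G,C,D] q_used=1 → run G
t=33: queue=[G,C,D] q_used=2 → run G
t=34: queue=[C,D] q_used=0 → run C
t=35: queue=[C,D] q_used=1 → run C
t=36: queue=[D] q_used=0 → run D
t=37: (idle)
t=38: (idle)
t=39: (idle)
t=40: (idle)
t=41: (idle)
t=42: (idle)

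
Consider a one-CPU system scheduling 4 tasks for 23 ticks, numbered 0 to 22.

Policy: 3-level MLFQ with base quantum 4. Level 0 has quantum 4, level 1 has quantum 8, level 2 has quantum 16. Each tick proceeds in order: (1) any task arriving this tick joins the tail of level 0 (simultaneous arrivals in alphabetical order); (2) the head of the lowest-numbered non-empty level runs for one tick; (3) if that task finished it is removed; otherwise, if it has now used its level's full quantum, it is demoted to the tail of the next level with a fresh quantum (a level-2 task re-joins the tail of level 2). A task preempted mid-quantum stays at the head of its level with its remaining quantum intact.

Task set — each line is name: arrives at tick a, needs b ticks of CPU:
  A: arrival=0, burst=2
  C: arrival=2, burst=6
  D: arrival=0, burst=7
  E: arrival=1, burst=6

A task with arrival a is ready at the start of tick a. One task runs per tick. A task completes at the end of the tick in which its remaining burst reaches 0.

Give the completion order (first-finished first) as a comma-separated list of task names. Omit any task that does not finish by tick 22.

t=0: L0/L1/L2 = AD/-/- → run A
t=1: L0/L1/L2 = ADE/-/- → run A
t=2: L0/L1/L2 = DEC/-/- → run D
t=3: L0/L1/L2 = DEC/-/- → run D
t=4: L0/L1/L2 = DEC/-/- → run D
t=5: L0/L1/L2 = DEC/-/- → run D
t=6: L0/L1/L2 = EC/D/- → run E
t=7: L0/L1/L2 = EC/D/- → run E
t=8: L0/L1/L2 = EC/D/- → run E
t=9: L0/L1/L2 = EC/D/- → run E
t=10: L0/L1/L2 = C/DE/- → run C
t=11: L0/L1/L2 = C/DE/- → run C
t=12: L0/L1/L2 = C/DE/- → run C
t=13: L0/L1/L2 = C/DE/- → run C
t=14: L0/L1/L2 = -/DEC/- → run D
t=15: L0/L1/L2 = -/DEC/- → run D
t=16: L0/L1/L2 = -/DEC/- → run D
t=17: L0/L1/L2 = -/EC/- → run E
t=18: L0/L1/L2 = -/EC/- → run E
t=19: L0/L1/L2 = -/C/- → run C
t=20: L0/L1/L2 = -/C/- → run C
t=21: (idle)
t=22: (idle)

completion order = A, D, E, C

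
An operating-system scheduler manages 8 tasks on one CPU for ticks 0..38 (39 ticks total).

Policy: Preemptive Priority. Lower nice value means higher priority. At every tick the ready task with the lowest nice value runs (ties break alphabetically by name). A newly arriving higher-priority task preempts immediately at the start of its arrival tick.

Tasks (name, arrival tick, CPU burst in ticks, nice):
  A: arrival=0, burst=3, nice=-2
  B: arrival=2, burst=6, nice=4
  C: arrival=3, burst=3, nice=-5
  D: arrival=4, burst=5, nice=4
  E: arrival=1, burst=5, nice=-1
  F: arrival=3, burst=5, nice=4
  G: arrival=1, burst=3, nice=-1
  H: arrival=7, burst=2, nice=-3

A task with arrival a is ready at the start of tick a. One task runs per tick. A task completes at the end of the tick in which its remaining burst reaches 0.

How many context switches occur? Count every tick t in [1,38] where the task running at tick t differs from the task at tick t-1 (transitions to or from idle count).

t=0: ready={A} → run A
t=1: ready={A,E,G} → run A
t=2: ready={A,B,E,G} → run A
t=3: ready={B,C,E,F,G} → run C
t=4: ready={B,C,D,E,F,G} → run C
t=5: ready={B,C,D,E,F,G} → run C
t=6: ready={B,D,E,F,G} → run E
t=7: ready={B,D,E,F,G,H} → run H
t=8: ready={B,D,E,F,G,H} → run H
t=9: ready={B,D,E,F,G} → run E
t=10: ready={B,D,E,F,G} → run E
t=11: ready={B,D,E,F,G} → run E
t=12: ready={B,D,E,F,G} → run E
t=13: ready={B,D,F,G} → run G
t=14: ready={B,D,F,G} → run G
t=15: ready={B,D,F,G} → run G
t=16: ready={B,D,F} → run B
t=17: ready={B,D,F} → run B
t=18: ready={B,D,F} → run B
t=19: ready={B,D,F} → run B
t=20: ready={B,D,F} → run B
t=21: ready={B,D,F} → run B
t=22: ready={D,F} → run D
t=23: ready={D,F} → run D
t=24: ready={D,F} → run D
t=25: ready={D,F} → run D
t=26: ready={D,F} → run D
t=27: ready={F} → run F
t=28: ready={F} → run F
t=29: ready={F} → run F
t=30: ready={F} → run F
t=31: ready={F} → run F
t=32: (idle)
t=33: (idle)
t=34: (idle)
t=35: (idle)
t=36: (idle)
t=37: (idle)
t=38: (idle)

context switches = 9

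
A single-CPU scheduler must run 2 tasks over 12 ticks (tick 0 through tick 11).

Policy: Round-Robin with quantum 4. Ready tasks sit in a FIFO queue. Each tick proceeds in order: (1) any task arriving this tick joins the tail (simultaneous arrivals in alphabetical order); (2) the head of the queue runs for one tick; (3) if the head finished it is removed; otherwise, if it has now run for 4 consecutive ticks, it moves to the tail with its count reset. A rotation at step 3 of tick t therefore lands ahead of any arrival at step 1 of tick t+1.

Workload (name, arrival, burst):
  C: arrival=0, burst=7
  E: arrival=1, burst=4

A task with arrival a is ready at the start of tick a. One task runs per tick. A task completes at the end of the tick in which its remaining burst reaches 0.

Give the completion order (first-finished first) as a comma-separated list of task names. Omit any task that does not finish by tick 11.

t=0: queue=[C] q_used=0 → run C
t=1: queue=[C,E] q_used=1 → run C
t=2: queue=[C,E] q_used=2 → run C
t=3: queue=[C,E] q_used=3 → run C
t=4: queue=[E,C] q_used=0 → run E
t=5: queue=[E,C] q_used=1 → run E
t=6: queue=[E,C] q_used=2 → run E
t=7: queue=[E,C] q_used=3 → run E
t=8: queue=[C] q_used=0 → run C
t=9: queue=[C] q_used=1 → run C
t=10: queue=[C] q_used=2 → run C
t=11: (idle)

completion order = E, C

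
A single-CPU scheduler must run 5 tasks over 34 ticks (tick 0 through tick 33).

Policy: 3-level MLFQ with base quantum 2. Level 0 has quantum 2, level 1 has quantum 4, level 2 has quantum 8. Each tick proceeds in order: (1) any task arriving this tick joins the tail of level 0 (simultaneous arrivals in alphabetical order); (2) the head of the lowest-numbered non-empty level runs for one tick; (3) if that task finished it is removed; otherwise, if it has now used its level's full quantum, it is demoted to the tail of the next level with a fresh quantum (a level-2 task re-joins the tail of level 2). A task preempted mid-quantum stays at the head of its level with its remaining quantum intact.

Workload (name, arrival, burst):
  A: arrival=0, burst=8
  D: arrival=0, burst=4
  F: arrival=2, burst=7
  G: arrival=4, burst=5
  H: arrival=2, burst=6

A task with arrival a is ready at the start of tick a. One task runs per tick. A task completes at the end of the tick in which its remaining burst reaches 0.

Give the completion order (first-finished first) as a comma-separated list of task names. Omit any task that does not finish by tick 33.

completion order = D, H, G, A, F

t=0: L0/L1/L2 = AD/-/- → run A
t=1: L0/L1/L2 = AD/-/- → run A
t=2: L0/L1/L2 = DFH/A/- → run D
t=3: L0/L1/L2 = DFH/A/- → run D
t=4: L0/L1/L2 = FHG/AD/- → run F
t=5: L0/L1/L2 = FHG/AD/- → run F
t=6: L0/L1/L2 = HG/ADF/- → run H
t=7: L0/L1/L2 = HG/ADF/- → run H
t=8: L0/L1/L2 = G/ADFH/- → run G
t=9: L0/L1/L2 = G/ADFH/- → run G
t=10: L0/L1/L2 = -/ADFHG/- → run A
t=11: L0/L1/L2 = -/ADFHG/- → run A
t=12: L0/L1/L2 = -/ADFHG/- → run A
t=13: L0/L1/L2 = -/ADFHG/- → run A
t=14: L0/L1/L2 = -/DFHG/A → run D
t=15: L0/L1/L2 = -/DFHG/A → run D
t=16: L0/L1/L2 = -/FHG/A → run F
t=17: L0/L1/L2 = -/FHG/A → run F
t=18: L0/L1/L2 = -/FHG/A → run F
t=19: L0/L1/L2 = -/FHG/A → run F
t=20: L0/L1/L2 = -/HG/AF → run H
t=21: L0/L1/L2 = -/HG/AF → run H
t=22: L0/L1/L2 = -/HG/AF → run H
t=23: L0/L1/L2 = -/HG/AF → run H
t=24: L0/L1/L2 = -/G/AF → run G
t=25: L0/L1/L2 = -/G/AF → run G
t=26: L0/L1/L2 = -/G/AF → run G
t=27: L0/L1/L2 = -/-/AF → run A
t=28: L0/L1/L2 = -/-/AF → run A
t=29: L0/L1/L2 = -/-/F → run F
t=30: (idle)
t=31: (idle)
t=32: (idle)
t=33: (idle)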